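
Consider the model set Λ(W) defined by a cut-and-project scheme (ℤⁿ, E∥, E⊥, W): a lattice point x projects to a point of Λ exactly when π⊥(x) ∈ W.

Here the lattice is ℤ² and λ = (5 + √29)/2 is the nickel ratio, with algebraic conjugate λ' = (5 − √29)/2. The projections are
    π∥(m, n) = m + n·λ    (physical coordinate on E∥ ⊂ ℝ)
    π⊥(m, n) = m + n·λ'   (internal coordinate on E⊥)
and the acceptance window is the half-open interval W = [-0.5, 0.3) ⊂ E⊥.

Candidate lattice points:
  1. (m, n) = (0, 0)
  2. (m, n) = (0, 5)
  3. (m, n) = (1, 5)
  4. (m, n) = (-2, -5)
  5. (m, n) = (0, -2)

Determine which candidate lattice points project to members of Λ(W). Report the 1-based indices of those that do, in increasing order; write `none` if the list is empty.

1, 3

λ' = (5−√29)/2 ≈ -0.1926.
[1] lift (0,0): star map gives 0.0000; window check -0.5 ≤ 0.0000 < 0.3 is true → IN Λ
[2] lift (0,5): star map gives -0.9629; window check -0.5 ≤ -0.9629 < 0.3 is false → out
[3] lift (1,5): star map gives 0.0371; window check -0.5 ≤ 0.0371 < 0.3 is true → IN Λ
[4] lift (-2,-5): star map gives -1.0371; window check -0.5 ≤ -1.0371 < 0.3 is false → out
[5] lift (0,-2): star map gives 0.3852; window check -0.5 ≤ 0.3852 < 0.3 is false → out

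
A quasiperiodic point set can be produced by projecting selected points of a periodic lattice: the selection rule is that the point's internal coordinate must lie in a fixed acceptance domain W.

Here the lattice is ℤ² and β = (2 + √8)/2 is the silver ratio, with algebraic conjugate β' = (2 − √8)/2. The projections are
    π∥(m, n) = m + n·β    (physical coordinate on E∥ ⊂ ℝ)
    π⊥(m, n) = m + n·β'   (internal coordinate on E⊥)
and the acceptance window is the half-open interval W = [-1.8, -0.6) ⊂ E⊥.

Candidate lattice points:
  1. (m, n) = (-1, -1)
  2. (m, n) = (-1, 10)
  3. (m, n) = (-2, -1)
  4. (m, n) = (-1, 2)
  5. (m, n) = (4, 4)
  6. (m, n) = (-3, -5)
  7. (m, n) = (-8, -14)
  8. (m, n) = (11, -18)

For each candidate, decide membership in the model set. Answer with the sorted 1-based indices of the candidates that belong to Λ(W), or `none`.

Compute β' = (2−√8)/2 = -0.41421, so π⊥(m,n) = m -0.41421·n.
candidate 1: (m,n)=(-1,-1) → π∥ = -1-1·β ≈ -3.41421, π⊥ = -1-1·β' ≈ -0.58579 ∉ [-1.8, -0.6) ⇒ out
candidate 2: (m,n)=(-1,10) → π∥ = -1+10·β ≈ 23.14214, π⊥ = -1+10·β' ≈ -5.14214 ∉ [-1.8, -0.6) ⇒ out
candidate 3: (m,n)=(-2,-1) → π∥ = -2-1·β ≈ -4.41421, π⊥ = -2-1·β' ≈ -1.58579 ∈ [-1.8, -0.6) ⇒ IN Λ
candidate 4: (m,n)=(-1,2) → π∥ = -1+2·β ≈ 3.82843, π⊥ = -1+2·β' ≈ -1.82843 ∉ [-1.8, -0.6) ⇒ out
candidate 5: (m,n)=(4,4) → π∥ = 4+4·β ≈ 13.65685, π⊥ = 4+4·β' ≈ 2.34315 ∉ [-1.8, -0.6) ⇒ out
candidate 6: (m,n)=(-3,-5) → π∥ = -3-5·β ≈ -15.07107, π⊥ = -3-5·β' ≈ -0.92893 ∈ [-1.8, -0.6) ⇒ IN Λ
candidate 7: (m,n)=(-8,-14) → π∥ = -8-14·β ≈ -41.79899, π⊥ = -8-14·β' ≈ -2.20101 ∉ [-1.8, -0.6) ⇒ out
candidate 8: (m,n)=(11,-18) → π∥ = 11-18·β ≈ -32.45584, π⊥ = 11-18·β' ≈ 18.45584 ∉ [-1.8, -0.6) ⇒ out

3, 6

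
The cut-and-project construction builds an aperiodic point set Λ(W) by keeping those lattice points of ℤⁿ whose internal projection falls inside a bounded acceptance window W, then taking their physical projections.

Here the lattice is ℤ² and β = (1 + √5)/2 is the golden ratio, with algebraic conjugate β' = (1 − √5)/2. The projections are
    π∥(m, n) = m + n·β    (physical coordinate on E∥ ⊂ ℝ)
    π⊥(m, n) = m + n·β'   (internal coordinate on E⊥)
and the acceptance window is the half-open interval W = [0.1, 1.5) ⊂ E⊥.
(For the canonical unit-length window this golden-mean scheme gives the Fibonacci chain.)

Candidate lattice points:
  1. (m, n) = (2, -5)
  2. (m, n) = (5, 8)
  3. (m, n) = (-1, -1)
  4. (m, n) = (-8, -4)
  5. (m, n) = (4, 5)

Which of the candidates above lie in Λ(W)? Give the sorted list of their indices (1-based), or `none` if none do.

Numerically β ≈ 1.6180 and β' = −1/β ≈ -0.6180.
candidate 1: (m,n)=(2,-5) → π∥ = 2-5·β ≈ -6.0902, π⊥ = 2-5·β' ≈ 5.0902 ∉ [0.1, 1.5) ⇒ out
candidate 2: (m,n)=(5,8) → π∥ = 5+8·β ≈ 17.9443, π⊥ = 5+8·β' ≈ 0.0557 ∉ [0.1, 1.5) ⇒ out
candidate 3: (m,n)=(-1,-1) → π∥ = -1-1·β ≈ -2.6180, π⊥ = -1-1·β' ≈ -0.3820 ∉ [0.1, 1.5) ⇒ out
candidate 4: (m,n)=(-8,-4) → π∥ = -8-4·β ≈ -14.4721, π⊥ = -8-4·β' ≈ -5.5279 ∉ [0.1, 1.5) ⇒ out
candidate 5: (m,n)=(4,5) → π∥ = 4+5·β ≈ 12.0902, π⊥ = 4+5·β' ≈ 0.9098 ∈ [0.1, 1.5) ⇒ IN Λ

5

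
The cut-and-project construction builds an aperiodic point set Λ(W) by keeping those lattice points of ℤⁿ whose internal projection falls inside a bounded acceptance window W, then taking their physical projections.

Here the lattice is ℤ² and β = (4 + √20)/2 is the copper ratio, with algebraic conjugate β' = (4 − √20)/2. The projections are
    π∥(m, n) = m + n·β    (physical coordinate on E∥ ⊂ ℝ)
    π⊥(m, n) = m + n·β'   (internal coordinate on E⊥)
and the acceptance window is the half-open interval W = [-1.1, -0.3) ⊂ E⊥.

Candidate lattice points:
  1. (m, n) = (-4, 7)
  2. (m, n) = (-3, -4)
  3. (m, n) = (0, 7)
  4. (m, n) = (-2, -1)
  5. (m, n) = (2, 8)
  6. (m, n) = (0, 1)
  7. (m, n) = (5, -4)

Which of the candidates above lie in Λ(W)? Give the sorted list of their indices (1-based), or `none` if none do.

Compute β' = (4−√20)/2 = -0.23607, so π⊥(m,n) = m -0.23607·n.
[1] lift (-4,7): star map gives -5.65248; window check -1.1 ≤ -5.65248 < -0.3 is false → out
[2] lift (-3,-4): star map gives -2.05573; window check -1.1 ≤ -2.05573 < -0.3 is false → out
[3] lift (0,7): star map gives -1.65248; window check -1.1 ≤ -1.65248 < -0.3 is false → out
[4] lift (-2,-1): star map gives -1.76393; window check -1.1 ≤ -1.76393 < -0.3 is false → out
[5] lift (2,8): star map gives 0.11146; window check -1.1 ≤ 0.11146 < -0.3 is false → out
[6] lift (0,1): star map gives -0.23607; window check -1.1 ≤ -0.23607 < -0.3 is false → out
[7] lift (5,-4): star map gives 5.94427; window check -1.1 ≤ 5.94427 < -0.3 is false → out

none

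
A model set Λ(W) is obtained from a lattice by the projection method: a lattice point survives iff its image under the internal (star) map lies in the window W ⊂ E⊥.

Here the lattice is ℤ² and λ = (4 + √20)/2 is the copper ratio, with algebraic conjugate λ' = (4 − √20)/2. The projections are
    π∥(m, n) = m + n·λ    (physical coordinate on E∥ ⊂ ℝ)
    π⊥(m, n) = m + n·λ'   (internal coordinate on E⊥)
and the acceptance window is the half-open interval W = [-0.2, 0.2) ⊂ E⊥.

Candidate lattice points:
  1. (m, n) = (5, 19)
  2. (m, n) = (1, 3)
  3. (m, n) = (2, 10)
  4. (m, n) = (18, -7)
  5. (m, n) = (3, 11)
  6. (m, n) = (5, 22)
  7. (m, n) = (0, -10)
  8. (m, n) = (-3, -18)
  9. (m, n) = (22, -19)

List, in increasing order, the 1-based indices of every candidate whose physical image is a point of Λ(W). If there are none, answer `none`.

Numerically λ ≈ 4.236068 and λ' = −1/λ ≈ -0.236068.
candidate 1: (m,n)=(5,19) → π∥ = 5+19·λ ≈ 85.485292, π⊥ = 5+19·λ' ≈ 0.514708 ∉ [-0.2, 0.2) ⇒ out
candidate 2: (m,n)=(1,3) → π∥ = 1+3·λ ≈ 13.708204, π⊥ = 1+3·λ' ≈ 0.291796 ∉ [-0.2, 0.2) ⇒ out
candidate 3: (m,n)=(2,10) → π∥ = 2+10·λ ≈ 44.360680, π⊥ = 2+10·λ' ≈ -0.360680 ∉ [-0.2, 0.2) ⇒ out
candidate 4: (m,n)=(18,-7) → π∥ = 18-7·λ ≈ -11.652476, π⊥ = 18-7·λ' ≈ 19.652476 ∉ [-0.2, 0.2) ⇒ out
candidate 5: (m,n)=(3,11) → π∥ = 3+11·λ ≈ 49.596748, π⊥ = 3+11·λ' ≈ 0.403252 ∉ [-0.2, 0.2) ⇒ out
candidate 6: (m,n)=(5,22) → π∥ = 5+22·λ ≈ 98.193496, π⊥ = 5+22·λ' ≈ -0.193496 ∈ [-0.2, 0.2) ⇒ IN Λ
candidate 7: (m,n)=(0,-10) → π∥ = 0-10·λ ≈ -42.360680, π⊥ = 0-10·λ' ≈ 2.360680 ∉ [-0.2, 0.2) ⇒ out
candidate 8: (m,n)=(-3,-18) → π∥ = -3-18·λ ≈ -79.249224, π⊥ = -3-18·λ' ≈ 1.249224 ∉ [-0.2, 0.2) ⇒ out
candidate 9: (m,n)=(22,-19) → π∥ = 22-19·λ ≈ -58.485292, π⊥ = 22-19·λ' ≈ 26.485292 ∉ [-0.2, 0.2) ⇒ out

6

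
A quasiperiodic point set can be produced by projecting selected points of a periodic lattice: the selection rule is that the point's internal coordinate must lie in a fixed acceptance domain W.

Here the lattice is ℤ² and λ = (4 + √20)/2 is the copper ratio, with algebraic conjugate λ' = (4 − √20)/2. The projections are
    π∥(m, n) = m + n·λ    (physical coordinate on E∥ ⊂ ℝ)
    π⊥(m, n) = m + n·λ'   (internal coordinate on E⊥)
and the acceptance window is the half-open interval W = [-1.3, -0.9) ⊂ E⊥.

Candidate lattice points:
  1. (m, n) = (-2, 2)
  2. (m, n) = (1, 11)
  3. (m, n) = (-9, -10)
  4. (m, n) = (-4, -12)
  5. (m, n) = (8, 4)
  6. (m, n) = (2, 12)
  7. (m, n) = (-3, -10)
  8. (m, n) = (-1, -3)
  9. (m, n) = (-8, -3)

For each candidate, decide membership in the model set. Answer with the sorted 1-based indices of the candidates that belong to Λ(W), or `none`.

4

λ' = (4−√20)/2 ≈ -0.2361.
#1 (-2,2): internal coord -2 + (2)·λ' = -2.4721; -2.4721 ∉ [-1.3, -0.9) → out
#2 (1,11): internal coord 1 + (11)·λ' = -1.5967; -1.5967 ∉ [-1.3, -0.9) → out
#3 (-9,-10): internal coord -9 + (-10)·λ' = -6.6393; -6.6393 ∉ [-1.3, -0.9) → out
#4 (-4,-12): internal coord -4 + (-12)·λ' = -1.1672; -1.1672 ∈ [-1.3, -0.9) → IN Λ
#5 (8,4): internal coord 8 + (4)·λ' = +7.0557; +7.0557 ∉ [-1.3, -0.9) → out
#6 (2,12): internal coord 2 + (12)·λ' = -0.8328; -0.8328 ∉ [-1.3, -0.9) → out
#7 (-3,-10): internal coord -3 + (-10)·λ' = -0.6393; -0.6393 ∉ [-1.3, -0.9) → out
#8 (-1,-3): internal coord -1 + (-3)·λ' = -0.2918; -0.2918 ∉ [-1.3, -0.9) → out
#9 (-8,-3): internal coord -8 + (-3)·λ' = -7.2918; -7.2918 ∉ [-1.3, -0.9) → out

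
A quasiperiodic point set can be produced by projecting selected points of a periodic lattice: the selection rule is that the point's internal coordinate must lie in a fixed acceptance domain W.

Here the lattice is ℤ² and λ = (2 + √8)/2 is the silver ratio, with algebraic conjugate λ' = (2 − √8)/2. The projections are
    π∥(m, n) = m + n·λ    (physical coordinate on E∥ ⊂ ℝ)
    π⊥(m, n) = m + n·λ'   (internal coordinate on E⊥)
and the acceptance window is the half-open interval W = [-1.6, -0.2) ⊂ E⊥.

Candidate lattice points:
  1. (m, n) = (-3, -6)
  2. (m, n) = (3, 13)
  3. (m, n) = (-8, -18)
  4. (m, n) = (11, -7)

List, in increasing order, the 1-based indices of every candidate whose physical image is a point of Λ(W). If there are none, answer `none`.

Compute λ' = (2−√8)/2 = -0.414214, so π⊥(m,n) = m -0.414214·n.
#1 (-3,-6): internal coord -3 + (-6)·λ' = -0.514719; -0.514719 ∈ [-1.6, -0.2) → IN Λ
#2 (3,13): internal coord 3 + (13)·λ' = -2.384776; -2.384776 ∉ [-1.6, -0.2) → out
#3 (-8,-18): internal coord -8 + (-18)·λ' = -0.544156; -0.544156 ∈ [-1.6, -0.2) → IN Λ
#4 (11,-7): internal coord 11 + (-7)·λ' = +13.899495; +13.899495 ∉ [-1.6, -0.2) → out

1, 3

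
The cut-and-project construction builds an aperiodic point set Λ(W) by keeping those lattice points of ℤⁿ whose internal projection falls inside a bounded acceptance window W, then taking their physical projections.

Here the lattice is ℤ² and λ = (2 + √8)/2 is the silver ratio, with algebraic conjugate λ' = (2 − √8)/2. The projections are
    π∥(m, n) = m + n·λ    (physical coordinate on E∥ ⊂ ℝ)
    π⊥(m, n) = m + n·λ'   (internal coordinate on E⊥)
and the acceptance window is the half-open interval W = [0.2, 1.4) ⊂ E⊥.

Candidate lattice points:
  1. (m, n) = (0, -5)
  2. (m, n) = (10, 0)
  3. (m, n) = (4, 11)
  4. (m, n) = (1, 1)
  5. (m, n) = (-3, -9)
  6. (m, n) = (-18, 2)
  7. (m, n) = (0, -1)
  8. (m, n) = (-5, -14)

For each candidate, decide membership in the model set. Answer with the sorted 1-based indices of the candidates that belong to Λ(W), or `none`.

4, 5, 7, 8

Compute λ' = (2−√8)/2 = -0.41421, so π⊥(m,n) = m -0.41421·n.
#1 (0,-5): internal coord 0 + (-5)·λ' = +2.07107; +2.07107 ∉ [0.2, 1.4) → out
#2 (10,0): internal coord 10 + (0)·λ' = +10.00000; +10.00000 ∉ [0.2, 1.4) → out
#3 (4,11): internal coord 4 + (11)·λ' = -0.55635; -0.55635 ∉ [0.2, 1.4) → out
#4 (1,1): internal coord 1 + (1)·λ' = +0.58579; +0.58579 ∈ [0.2, 1.4) → IN Λ
#5 (-3,-9): internal coord -3 + (-9)·λ' = +0.72792; +0.72792 ∈ [0.2, 1.4) → IN Λ
#6 (-18,2): internal coord -18 + (2)·λ' = -18.82843; -18.82843 ∉ [0.2, 1.4) → out
#7 (0,-1): internal coord 0 + (-1)·λ' = +0.41421; +0.41421 ∈ [0.2, 1.4) → IN Λ
#8 (-5,-14): internal coord -5 + (-14)·λ' = +0.79899; +0.79899 ∈ [0.2, 1.4) → IN Λ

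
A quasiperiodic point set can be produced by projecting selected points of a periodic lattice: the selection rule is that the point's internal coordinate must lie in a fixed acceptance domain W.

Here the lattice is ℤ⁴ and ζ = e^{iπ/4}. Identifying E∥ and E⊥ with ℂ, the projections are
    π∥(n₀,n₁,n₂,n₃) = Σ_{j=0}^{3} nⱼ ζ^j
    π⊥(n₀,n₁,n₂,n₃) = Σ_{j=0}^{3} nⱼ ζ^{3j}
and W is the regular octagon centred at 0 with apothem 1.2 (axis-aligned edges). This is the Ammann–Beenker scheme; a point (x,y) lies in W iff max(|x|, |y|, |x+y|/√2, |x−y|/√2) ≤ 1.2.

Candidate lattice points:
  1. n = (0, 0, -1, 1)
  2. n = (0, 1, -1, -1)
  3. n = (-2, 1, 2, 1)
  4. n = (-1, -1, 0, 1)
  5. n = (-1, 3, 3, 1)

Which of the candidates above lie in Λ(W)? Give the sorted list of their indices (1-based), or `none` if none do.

4

π⊥(n) = n₀ + n₁ζ³ + n₂ζ⁶ + n₃ζ⁹ where ζ = e^{iπ/4}.
candidate 1: n = (0, 0, -1, 1) → π⊥ ≈ (+0.707107, +1.707107); max(|x|,|y|,|x±y|/√2) = 1.707107 > 1.2 ⇒ ∉ W
candidate 2: n = (0, 1, -1, -1) → π⊥ ≈ (-1.414214, +1.000000); max(|x|,|y|,|x±y|/√2) = 1.707107 > 1.2 ⇒ ∉ W
candidate 3: n = (-2, 1, 2, 1) → π⊥ ≈ (-2.000000, -0.585786); max(|x|,|y|,|x±y|/√2) = 2.000000 > 1.2 ⇒ ∉ W
candidate 4: n = (-1, -1, 0, 1) → π⊥ ≈ (+0.414214, +0.000000); max(|x|,|y|,|x±y|/√2) = 0.414214 ≤ 1.2 ⇒ ∈ W
candidate 5: n = (-1, 3, 3, 1) → π⊥ ≈ (-2.414214, -0.171573); max(|x|,|y|,|x±y|/√2) = 2.414214 > 1.2 ⇒ ∉ W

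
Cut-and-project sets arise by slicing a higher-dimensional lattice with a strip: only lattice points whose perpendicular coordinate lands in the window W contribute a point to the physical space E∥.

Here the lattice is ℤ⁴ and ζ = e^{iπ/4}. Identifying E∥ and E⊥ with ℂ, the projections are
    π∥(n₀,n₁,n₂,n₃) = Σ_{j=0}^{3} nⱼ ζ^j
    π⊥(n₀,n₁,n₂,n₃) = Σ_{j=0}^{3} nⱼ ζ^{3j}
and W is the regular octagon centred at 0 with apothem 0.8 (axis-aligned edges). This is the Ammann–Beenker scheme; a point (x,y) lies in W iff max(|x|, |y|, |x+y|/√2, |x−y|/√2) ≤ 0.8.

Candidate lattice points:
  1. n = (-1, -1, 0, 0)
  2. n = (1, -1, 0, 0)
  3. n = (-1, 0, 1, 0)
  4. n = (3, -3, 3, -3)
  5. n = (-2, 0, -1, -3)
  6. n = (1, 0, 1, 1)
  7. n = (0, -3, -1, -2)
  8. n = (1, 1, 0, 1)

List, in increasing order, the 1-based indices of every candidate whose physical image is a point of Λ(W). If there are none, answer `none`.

With ζ = e^{iπ/4} the internal vectors are ζ^0,ζ^3,ζ^6,ζ^9.
#1 (-1, -1, 0, 0): internal (-0.292893, -0.707107); octagon support 0.707107 vs apothem 0.8 → ∈ W
#2 (1, -1, 0, 0): internal (1.707107, -0.707107); octagon support 1.707107 vs apothem 0.8 → ∉ W
#3 (-1, 0, 1, 0): internal (-1.000000, -1.000000); octagon support 1.414214 vs apothem 0.8 → ∉ W
#4 (3, -3, 3, -3): internal (3.000000, -7.242641); octagon support 7.242641 vs apothem 0.8 → ∉ W
#5 (-2, 0, -1, -3): internal (-4.121320, -1.121320); octagon support 4.121320 vs apothem 0.8 → ∉ W
#6 (1, 0, 1, 1): internal (1.707107, -0.292893); octagon support 1.707107 vs apothem 0.8 → ∉ W
#7 (0, -3, -1, -2): internal (0.707107, -2.535534); octagon support 2.535534 vs apothem 0.8 → ∉ W
#8 (1, 1, 0, 1): internal (1.000000, 1.414214); octagon support 1.707107 vs apothem 0.8 → ∉ W

1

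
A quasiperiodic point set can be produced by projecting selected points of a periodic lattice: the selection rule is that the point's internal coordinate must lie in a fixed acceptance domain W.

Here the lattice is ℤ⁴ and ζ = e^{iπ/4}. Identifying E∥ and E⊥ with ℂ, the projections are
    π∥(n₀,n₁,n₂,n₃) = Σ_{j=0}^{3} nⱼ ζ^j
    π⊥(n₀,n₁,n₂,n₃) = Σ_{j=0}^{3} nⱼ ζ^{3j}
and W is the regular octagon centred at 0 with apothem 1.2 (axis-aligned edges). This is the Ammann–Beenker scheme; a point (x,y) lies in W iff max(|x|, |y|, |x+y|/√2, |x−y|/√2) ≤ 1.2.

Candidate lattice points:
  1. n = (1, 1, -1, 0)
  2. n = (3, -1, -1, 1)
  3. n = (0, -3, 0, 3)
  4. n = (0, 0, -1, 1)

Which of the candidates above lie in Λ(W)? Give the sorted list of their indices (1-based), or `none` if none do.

none

π⊥(n) = n₀ + n₁ζ³ + n₂ζ⁶ + n₃ζ⁹ where ζ = e^{iπ/4}.
candidate 1: n = (1, 1, -1, 0) → π⊥ ≈ (+0.2929, +1.7071); max(|x|,|y|,|x±y|/√2) = 1.7071 > 1.2 ⇒ ∉ W
candidate 2: n = (3, -1, -1, 1) → π⊥ ≈ (+4.4142, +1.0000); max(|x|,|y|,|x±y|/√2) = 4.4142 > 1.2 ⇒ ∉ W
candidate 3: n = (0, -3, 0, 3) → π⊥ ≈ (+4.2426, +0.0000); max(|x|,|y|,|x±y|/√2) = 4.2426 > 1.2 ⇒ ∉ W
candidate 4: n = (0, 0, -1, 1) → π⊥ ≈ (+0.7071, +1.7071); max(|x|,|y|,|x±y|/√2) = 1.7071 > 1.2 ⇒ ∉ W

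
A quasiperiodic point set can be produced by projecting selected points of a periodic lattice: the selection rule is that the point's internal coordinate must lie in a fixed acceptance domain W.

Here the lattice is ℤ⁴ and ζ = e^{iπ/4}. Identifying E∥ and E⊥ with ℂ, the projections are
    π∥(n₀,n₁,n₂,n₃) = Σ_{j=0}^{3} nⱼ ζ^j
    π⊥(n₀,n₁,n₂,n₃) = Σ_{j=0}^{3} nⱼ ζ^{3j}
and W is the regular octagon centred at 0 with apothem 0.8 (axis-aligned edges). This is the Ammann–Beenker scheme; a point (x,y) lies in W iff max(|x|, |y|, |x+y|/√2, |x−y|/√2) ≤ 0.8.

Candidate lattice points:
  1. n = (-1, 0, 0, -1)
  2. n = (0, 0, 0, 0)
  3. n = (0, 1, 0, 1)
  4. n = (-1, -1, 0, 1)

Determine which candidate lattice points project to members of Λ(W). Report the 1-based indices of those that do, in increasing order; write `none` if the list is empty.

Internal map: ζ^{3j} for j=0..3 gives (1,0), (−√2/2,√2/2), (0,−1), (√2/2,√2/2).
candidate 1: n = (-1, 0, 0, -1) → π⊥ ≈ (-1.707107, -0.707107); max(|x|,|y|,|x±y|/√2) = 1.707107 > 0.8 ⇒ ∉ W
candidate 2: n = (0, 0, 0, 0) → π⊥ ≈ (+0.000000, +0.000000); max(|x|,|y|,|x±y|/√2) = 0.000000 ≤ 0.8 ⇒ ∈ W
candidate 3: n = (0, 1, 0, 1) → π⊥ ≈ (+0.000000, +1.414214); max(|x|,|y|,|x±y|/√2) = 1.414214 > 0.8 ⇒ ∉ W
candidate 4: n = (-1, -1, 0, 1) → π⊥ ≈ (+0.414214, +0.000000); max(|x|,|y|,|x±y|/√2) = 0.414214 ≤ 0.8 ⇒ ∈ W

2, 4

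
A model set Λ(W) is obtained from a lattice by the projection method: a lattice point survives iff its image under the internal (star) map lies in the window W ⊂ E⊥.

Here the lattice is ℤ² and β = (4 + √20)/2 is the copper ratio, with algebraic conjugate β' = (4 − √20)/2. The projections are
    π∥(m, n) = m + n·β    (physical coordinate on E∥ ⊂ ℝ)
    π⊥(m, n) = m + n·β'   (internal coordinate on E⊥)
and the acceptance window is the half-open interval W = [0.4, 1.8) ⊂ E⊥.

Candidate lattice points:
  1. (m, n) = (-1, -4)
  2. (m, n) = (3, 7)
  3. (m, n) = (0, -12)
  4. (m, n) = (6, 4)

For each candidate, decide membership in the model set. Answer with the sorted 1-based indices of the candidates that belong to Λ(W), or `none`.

Compute β' = (4−√20)/2 = -0.2361, so π⊥(m,n) = m -0.2361·n.
candidate 1: (m,n)=(-1,-4) → π∥ = -1-4·β ≈ -17.9443, π⊥ = -1-4·β' ≈ -0.0557 ∉ [0.4, 1.8) ⇒ out
candidate 2: (m,n)=(3,7) → π∥ = 3+7·β ≈ 32.6525, π⊥ = 3+7·β' ≈ 1.3475 ∈ [0.4, 1.8) ⇒ IN Λ
candidate 3: (m,n)=(0,-12) → π∥ = 0-12·β ≈ -50.8328, π⊥ = 0-12·β' ≈ 2.8328 ∉ [0.4, 1.8) ⇒ out
candidate 4: (m,n)=(6,4) → π∥ = 6+4·β ≈ 22.9443, π⊥ = 6+4·β' ≈ 5.0557 ∉ [0.4, 1.8) ⇒ out

2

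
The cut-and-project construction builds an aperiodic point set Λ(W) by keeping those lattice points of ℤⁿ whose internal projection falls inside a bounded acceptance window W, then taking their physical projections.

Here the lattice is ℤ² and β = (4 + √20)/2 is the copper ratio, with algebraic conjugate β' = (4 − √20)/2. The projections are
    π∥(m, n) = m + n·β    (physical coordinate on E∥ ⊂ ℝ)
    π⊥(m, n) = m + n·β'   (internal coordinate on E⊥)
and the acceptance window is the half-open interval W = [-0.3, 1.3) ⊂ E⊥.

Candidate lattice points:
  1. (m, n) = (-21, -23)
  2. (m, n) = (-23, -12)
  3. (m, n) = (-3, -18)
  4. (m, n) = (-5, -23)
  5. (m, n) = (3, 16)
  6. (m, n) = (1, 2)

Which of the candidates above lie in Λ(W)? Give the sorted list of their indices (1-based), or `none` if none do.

3, 4, 6

β' = (4−√20)/2 ≈ -0.23607.
#1 (-21,-23): internal coord -21 + (-23)·β' = -15.57044; -15.57044 ∉ [-0.3, 1.3) → out
#2 (-23,-12): internal coord -23 + (-12)·β' = -20.16718; -20.16718 ∉ [-0.3, 1.3) → out
#3 (-3,-18): internal coord -3 + (-18)·β' = +1.24922; +1.24922 ∈ [-0.3, 1.3) → IN Λ
#4 (-5,-23): internal coord -5 + (-23)·β' = +0.42956; +0.42956 ∈ [-0.3, 1.3) → IN Λ
#5 (3,16): internal coord 3 + (16)·β' = -0.77709; -0.77709 ∉ [-0.3, 1.3) → out
#6 (1,2): internal coord 1 + (2)·β' = +0.52786; +0.52786 ∈ [-0.3, 1.3) → IN Λ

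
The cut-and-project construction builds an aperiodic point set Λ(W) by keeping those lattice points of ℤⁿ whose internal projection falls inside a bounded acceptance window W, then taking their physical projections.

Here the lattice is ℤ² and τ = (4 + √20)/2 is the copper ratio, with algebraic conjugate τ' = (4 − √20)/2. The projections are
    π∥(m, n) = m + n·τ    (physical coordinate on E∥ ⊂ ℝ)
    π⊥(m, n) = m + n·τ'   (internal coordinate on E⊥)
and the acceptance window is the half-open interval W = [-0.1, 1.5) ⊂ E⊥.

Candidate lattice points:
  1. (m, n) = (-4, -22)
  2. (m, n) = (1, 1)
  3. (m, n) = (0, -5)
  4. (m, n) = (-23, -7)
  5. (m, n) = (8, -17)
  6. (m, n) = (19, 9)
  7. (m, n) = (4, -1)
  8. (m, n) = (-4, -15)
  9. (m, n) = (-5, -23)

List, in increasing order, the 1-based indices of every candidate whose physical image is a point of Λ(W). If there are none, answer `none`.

1, 2, 3, 9

Compute τ' = (4−√20)/2 = -0.236068, so π⊥(m,n) = m -0.236068·n.
[1] lift (-4,-22): star map gives 1.193496; window check -0.1 ≤ 1.193496 < 1.5 is true → IN Λ
[2] lift (1,1): star map gives 0.763932; window check -0.1 ≤ 0.763932 < 1.5 is true → IN Λ
[3] lift (0,-5): star map gives 1.180340; window check -0.1 ≤ 1.180340 < 1.5 is true → IN Λ
[4] lift (-23,-7): star map gives -21.347524; window check -0.1 ≤ -21.347524 < 1.5 is false → out
[5] lift (8,-17): star map gives 12.013156; window check -0.1 ≤ 12.013156 < 1.5 is false → out
[6] lift (19,9): star map gives 16.875388; window check -0.1 ≤ 16.875388 < 1.5 is false → out
[7] lift (4,-1): star map gives 4.236068; window check -0.1 ≤ 4.236068 < 1.5 is false → out
[8] lift (-4,-15): star map gives -0.458980; window check -0.1 ≤ -0.458980 < 1.5 is false → out
[9] lift (-5,-23): star map gives 0.429563; window check -0.1 ≤ 0.429563 < 1.5 is true → IN Λ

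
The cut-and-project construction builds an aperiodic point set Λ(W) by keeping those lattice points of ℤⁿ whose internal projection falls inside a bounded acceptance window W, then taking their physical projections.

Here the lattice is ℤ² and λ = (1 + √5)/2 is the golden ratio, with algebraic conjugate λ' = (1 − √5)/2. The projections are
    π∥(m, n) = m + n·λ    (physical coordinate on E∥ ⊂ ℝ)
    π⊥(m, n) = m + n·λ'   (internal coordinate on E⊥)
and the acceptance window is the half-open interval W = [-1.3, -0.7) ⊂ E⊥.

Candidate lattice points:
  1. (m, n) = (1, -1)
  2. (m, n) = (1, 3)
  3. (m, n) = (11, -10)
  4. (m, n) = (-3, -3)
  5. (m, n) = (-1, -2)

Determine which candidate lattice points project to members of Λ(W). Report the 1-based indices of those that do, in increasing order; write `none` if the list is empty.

2, 4

Compute λ' = (1−√5)/2 = -0.618034, so π⊥(m,n) = m -0.618034·n.
candidate 1: (m,n)=(1,-1) → π∥ = 1-1·λ ≈ -0.618034, π⊥ = 1-1·λ' ≈ 1.618034 ∉ [-1.3, -0.7) ⇒ out
candidate 2: (m,n)=(1,3) → π∥ = 1+3·λ ≈ 5.854102, π⊥ = 1+3·λ' ≈ -0.854102 ∈ [-1.3, -0.7) ⇒ IN Λ
candidate 3: (m,n)=(11,-10) → π∥ = 11-10·λ ≈ -5.180340, π⊥ = 11-10·λ' ≈ 17.180340 ∉ [-1.3, -0.7) ⇒ out
candidate 4: (m,n)=(-3,-3) → π∥ = -3-3·λ ≈ -7.854102, π⊥ = -3-3·λ' ≈ -1.145898 ∈ [-1.3, -0.7) ⇒ IN Λ
candidate 5: (m,n)=(-1,-2) → π∥ = -1-2·λ ≈ -4.236068, π⊥ = -1-2·λ' ≈ 0.236068 ∉ [-1.3, -0.7) ⇒ out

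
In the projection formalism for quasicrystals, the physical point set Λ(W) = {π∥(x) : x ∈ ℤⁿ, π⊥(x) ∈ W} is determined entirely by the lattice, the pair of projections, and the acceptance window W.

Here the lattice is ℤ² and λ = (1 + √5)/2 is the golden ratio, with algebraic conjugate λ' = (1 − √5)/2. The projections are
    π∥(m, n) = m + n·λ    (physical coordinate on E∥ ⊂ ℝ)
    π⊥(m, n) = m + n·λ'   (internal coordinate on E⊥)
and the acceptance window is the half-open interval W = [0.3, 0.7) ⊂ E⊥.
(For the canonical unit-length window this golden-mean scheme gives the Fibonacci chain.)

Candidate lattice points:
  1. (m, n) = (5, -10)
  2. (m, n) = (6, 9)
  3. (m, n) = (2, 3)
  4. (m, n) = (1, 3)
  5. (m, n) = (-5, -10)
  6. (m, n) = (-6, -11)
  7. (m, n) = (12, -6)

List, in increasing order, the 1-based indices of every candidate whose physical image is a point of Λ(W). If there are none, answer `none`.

Numerically λ ≈ 1.61803 and λ' = −1/λ ≈ -0.61803.
candidate 1: (m,n)=(5,-10) → π∥ = 5-10·λ ≈ -11.18034, π⊥ = 5-10·λ' ≈ 11.18034 ∉ [0.3, 0.7) ⇒ out
candidate 2: (m,n)=(6,9) → π∥ = 6+9·λ ≈ 20.56231, π⊥ = 6+9·λ' ≈ 0.43769 ∈ [0.3, 0.7) ⇒ IN Λ
candidate 3: (m,n)=(2,3) → π∥ = 2+3·λ ≈ 6.85410, π⊥ = 2+3·λ' ≈ 0.14590 ∉ [0.3, 0.7) ⇒ out
candidate 4: (m,n)=(1,3) → π∥ = 1+3·λ ≈ 5.85410, π⊥ = 1+3·λ' ≈ -0.85410 ∉ [0.3, 0.7) ⇒ out
candidate 5: (m,n)=(-5,-10) → π∥ = -5-10·λ ≈ -21.18034, π⊥ = -5-10·λ' ≈ 1.18034 ∉ [0.3, 0.7) ⇒ out
candidate 6: (m,n)=(-6,-11) → π∥ = -6-11·λ ≈ -23.79837, π⊥ = -6-11·λ' ≈ 0.79837 ∉ [0.3, 0.7) ⇒ out
candidate 7: (m,n)=(12,-6) → π∥ = 12-6·λ ≈ 2.29180, π⊥ = 12-6·λ' ≈ 15.70820 ∉ [0.3, 0.7) ⇒ out

2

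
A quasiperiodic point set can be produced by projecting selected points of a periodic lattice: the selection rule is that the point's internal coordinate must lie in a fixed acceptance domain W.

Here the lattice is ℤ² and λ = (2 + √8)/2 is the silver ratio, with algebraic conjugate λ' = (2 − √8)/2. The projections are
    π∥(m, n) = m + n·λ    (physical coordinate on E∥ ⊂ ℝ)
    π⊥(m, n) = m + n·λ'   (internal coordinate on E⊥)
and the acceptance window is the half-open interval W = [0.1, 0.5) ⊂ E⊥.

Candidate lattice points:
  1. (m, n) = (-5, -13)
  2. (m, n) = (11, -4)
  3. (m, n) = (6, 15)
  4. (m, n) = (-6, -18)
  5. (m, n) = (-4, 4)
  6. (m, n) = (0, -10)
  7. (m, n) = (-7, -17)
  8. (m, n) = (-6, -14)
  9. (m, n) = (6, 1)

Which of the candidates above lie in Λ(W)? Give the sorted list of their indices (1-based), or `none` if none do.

λ' = (2−√8)/2 ≈ -0.414214.
[1] lift (-5,-13): star map gives 0.384776; window check 0.1 ≤ 0.384776 < 0.5 is true → IN Λ
[2] lift (11,-4): star map gives 12.656854; window check 0.1 ≤ 12.656854 < 0.5 is false → out
[3] lift (6,15): star map gives -0.213203; window check 0.1 ≤ -0.213203 < 0.5 is false → out
[4] lift (-6,-18): star map gives 1.455844; window check 0.1 ≤ 1.455844 < 0.5 is false → out
[5] lift (-4,4): star map gives -5.656854; window check 0.1 ≤ -5.656854 < 0.5 is false → out
[6] lift (0,-10): star map gives 4.142136; window check 0.1 ≤ 4.142136 < 0.5 is false → out
[7] lift (-7,-17): star map gives 0.041631; window check 0.1 ≤ 0.041631 < 0.5 is false → out
[8] lift (-6,-14): star map gives -0.201010; window check 0.1 ≤ -0.201010 < 0.5 is false → out
[9] lift (6,1): star map gives 5.585786; window check 0.1 ≤ 5.585786 < 0.5 is false → out

1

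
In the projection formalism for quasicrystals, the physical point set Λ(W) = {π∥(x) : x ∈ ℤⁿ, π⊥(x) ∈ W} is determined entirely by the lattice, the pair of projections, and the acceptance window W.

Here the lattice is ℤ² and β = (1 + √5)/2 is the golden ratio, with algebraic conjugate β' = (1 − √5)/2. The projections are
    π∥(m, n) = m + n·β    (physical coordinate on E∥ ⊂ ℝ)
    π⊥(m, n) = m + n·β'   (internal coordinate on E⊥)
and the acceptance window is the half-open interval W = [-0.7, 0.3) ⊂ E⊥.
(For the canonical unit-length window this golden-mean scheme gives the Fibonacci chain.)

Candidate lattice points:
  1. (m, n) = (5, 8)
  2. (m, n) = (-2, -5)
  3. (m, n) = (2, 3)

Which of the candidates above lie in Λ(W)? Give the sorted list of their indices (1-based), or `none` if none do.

1, 3

β' = (1−√5)/2 ≈ -0.618034.
candidate 1: (m,n)=(5,8) → π∥ = 5+8·β ≈ 17.944272, π⊥ = 5+8·β' ≈ 0.055728 ∈ [-0.7, 0.3) ⇒ IN Λ
candidate 2: (m,n)=(-2,-5) → π∥ = -2-5·β ≈ -10.090170, π⊥ = -2-5·β' ≈ 1.090170 ∉ [-0.7, 0.3) ⇒ out
candidate 3: (m,n)=(2,3) → π∥ = 2+3·β ≈ 6.854102, π⊥ = 2+3·β' ≈ 0.145898 ∈ [-0.7, 0.3) ⇒ IN Λ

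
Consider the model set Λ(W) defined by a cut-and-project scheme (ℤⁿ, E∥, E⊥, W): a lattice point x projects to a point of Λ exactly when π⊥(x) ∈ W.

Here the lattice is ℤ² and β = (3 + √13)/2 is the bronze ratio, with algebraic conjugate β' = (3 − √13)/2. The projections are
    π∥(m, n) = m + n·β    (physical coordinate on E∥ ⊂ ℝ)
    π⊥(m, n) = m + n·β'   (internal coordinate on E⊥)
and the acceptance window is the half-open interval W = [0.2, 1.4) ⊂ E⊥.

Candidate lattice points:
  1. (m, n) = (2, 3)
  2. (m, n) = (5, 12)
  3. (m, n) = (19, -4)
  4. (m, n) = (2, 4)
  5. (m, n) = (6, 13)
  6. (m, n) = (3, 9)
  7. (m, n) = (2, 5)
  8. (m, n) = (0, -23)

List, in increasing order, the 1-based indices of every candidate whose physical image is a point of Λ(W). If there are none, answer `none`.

Compute β' = (3−√13)/2 = -0.3028, so π⊥(m,n) = m -0.3028·n.
#1 (2,3): internal coord 2 + (3)·β' = +1.0917; +1.0917 ∈ [0.2, 1.4) → IN Λ
#2 (5,12): internal coord 5 + (12)·β' = +1.3667; +1.3667 ∈ [0.2, 1.4) → IN Λ
#3 (19,-4): internal coord 19 + (-4)·β' = +20.2111; +20.2111 ∉ [0.2, 1.4) → out
#4 (2,4): internal coord 2 + (4)·β' = +0.7889; +0.7889 ∈ [0.2, 1.4) → IN Λ
#5 (6,13): internal coord 6 + (13)·β' = +2.0639; +2.0639 ∉ [0.2, 1.4) → out
#6 (3,9): internal coord 3 + (9)·β' = +0.2750; +0.2750 ∈ [0.2, 1.4) → IN Λ
#7 (2,5): internal coord 2 + (5)·β' = +0.4861; +0.4861 ∈ [0.2, 1.4) → IN Λ
#8 (0,-23): internal coord 0 + (-23)·β' = +6.9638; +6.9638 ∉ [0.2, 1.4) → out

1, 2, 4, 6, 7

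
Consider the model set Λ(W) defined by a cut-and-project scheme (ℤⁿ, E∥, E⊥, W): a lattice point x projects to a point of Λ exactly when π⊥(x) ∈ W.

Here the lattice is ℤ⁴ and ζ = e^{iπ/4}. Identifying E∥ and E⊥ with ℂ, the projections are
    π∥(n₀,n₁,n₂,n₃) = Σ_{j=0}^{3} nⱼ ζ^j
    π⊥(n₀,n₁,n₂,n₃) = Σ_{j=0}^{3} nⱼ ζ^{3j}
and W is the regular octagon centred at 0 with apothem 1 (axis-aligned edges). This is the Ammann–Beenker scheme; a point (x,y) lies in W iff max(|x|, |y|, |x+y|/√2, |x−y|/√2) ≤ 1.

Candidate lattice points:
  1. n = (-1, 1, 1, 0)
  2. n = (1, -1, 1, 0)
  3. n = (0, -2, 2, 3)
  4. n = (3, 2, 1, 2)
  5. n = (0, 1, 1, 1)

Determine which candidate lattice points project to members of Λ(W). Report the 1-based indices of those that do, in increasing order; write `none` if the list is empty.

Internal map: ζ^{3j} for j=0..3 gives (1,0), (−√2/2,√2/2), (0,−1), (√2/2,√2/2).
candidate 1: n = (-1, 1, 1, 0) → π⊥ ≈ (-1.707107, -0.292893); max(|x|,|y|,|x±y|/√2) = 1.707107 > 1 ⇒ ∉ W
candidate 2: n = (1, -1, 1, 0) → π⊥ ≈ (+1.707107, -1.707107); max(|x|,|y|,|x±y|/√2) = 2.414214 > 1 ⇒ ∉ W
candidate 3: n = (0, -2, 2, 3) → π⊥ ≈ (+3.535534, -1.292893); max(|x|,|y|,|x±y|/√2) = 3.535534 > 1 ⇒ ∉ W
candidate 4: n = (3, 2, 1, 2) → π⊥ ≈ (+3.000000, +1.828427); max(|x|,|y|,|x±y|/√2) = 3.414214 > 1 ⇒ ∉ W
candidate 5: n = (0, 1, 1, 1) → π⊥ ≈ (+0.000000, +0.414214); max(|x|,|y|,|x±y|/√2) = 0.414214 ≤ 1 ⇒ ∈ W

5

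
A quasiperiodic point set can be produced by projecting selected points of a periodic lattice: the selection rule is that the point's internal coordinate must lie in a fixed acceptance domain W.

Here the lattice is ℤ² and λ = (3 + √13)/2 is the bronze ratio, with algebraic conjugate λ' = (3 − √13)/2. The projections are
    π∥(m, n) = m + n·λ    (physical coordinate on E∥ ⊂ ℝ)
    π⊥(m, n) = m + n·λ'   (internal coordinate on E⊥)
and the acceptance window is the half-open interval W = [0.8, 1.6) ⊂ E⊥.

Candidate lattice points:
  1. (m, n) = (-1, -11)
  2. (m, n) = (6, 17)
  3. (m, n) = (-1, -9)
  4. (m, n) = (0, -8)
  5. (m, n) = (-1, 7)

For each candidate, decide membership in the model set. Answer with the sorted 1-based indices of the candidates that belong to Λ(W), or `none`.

λ' = (3−√13)/2 ≈ -0.302776.
[1] lift (-1,-11): star map gives 2.330532; window check 0.8 ≤ 2.330532 < 1.6 is false → out
[2] lift (6,17): star map gives 0.852814; window check 0.8 ≤ 0.852814 < 1.6 is true → IN Λ
[3] lift (-1,-9): star map gives 1.724981; window check 0.8 ≤ 1.724981 < 1.6 is false → out
[4] lift (0,-8): star map gives 2.422205; window check 0.8 ≤ 2.422205 < 1.6 is false → out
[5] lift (-1,7): star map gives -3.119429; window check 0.8 ≤ -3.119429 < 1.6 is false → out

2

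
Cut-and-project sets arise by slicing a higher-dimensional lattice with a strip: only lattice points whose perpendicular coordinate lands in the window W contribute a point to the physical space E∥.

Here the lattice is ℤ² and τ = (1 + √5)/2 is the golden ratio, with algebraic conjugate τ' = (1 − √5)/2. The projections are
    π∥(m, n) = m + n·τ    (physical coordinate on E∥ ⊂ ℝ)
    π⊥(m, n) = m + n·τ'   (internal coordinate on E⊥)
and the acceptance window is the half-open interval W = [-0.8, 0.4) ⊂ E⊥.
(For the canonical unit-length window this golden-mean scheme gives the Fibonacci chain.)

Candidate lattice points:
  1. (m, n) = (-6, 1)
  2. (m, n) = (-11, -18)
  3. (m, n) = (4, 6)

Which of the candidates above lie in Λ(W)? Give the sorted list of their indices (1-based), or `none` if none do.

τ' = (1−√5)/2 ≈ -0.61803.
#1 (-6,1): internal coord -6 + (1)·τ' = -6.61803; -6.61803 ∉ [-0.8, 0.4) → out
#2 (-11,-18): internal coord -11 + (-18)·τ' = +0.12461; +0.12461 ∈ [-0.8, 0.4) → IN Λ
#3 (4,6): internal coord 4 + (6)·τ' = +0.29180; +0.29180 ∈ [-0.8, 0.4) → IN Λ

2, 3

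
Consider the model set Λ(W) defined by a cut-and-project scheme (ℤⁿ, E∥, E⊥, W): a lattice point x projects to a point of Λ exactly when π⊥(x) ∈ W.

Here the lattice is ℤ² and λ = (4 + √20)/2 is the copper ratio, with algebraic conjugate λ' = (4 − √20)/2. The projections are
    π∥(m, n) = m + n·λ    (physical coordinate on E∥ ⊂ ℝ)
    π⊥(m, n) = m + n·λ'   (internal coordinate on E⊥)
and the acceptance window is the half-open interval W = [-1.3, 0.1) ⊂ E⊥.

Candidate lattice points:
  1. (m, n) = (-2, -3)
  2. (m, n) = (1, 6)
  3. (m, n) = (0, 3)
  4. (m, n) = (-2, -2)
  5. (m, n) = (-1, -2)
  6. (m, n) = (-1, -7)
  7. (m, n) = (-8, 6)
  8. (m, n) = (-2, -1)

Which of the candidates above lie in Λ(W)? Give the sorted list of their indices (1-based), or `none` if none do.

1, 2, 3, 5

Compute λ' = (4−√20)/2 = -0.236068, so π⊥(m,n) = m -0.236068·n.
[1] lift (-2,-3): star map gives -1.291796; window check -1.3 ≤ -1.291796 < 0.1 is true → IN Λ
[2] lift (1,6): star map gives -0.416408; window check -1.3 ≤ -0.416408 < 0.1 is true → IN Λ
[3] lift (0,3): star map gives -0.708204; window check -1.3 ≤ -0.708204 < 0.1 is true → IN Λ
[4] lift (-2,-2): star map gives -1.527864; window check -1.3 ≤ -1.527864 < 0.1 is false → out
[5] lift (-1,-2): star map gives -0.527864; window check -1.3 ≤ -0.527864 < 0.1 is true → IN Λ
[6] lift (-1,-7): star map gives 0.652476; window check -1.3 ≤ 0.652476 < 0.1 is false → out
[7] lift (-8,6): star map gives -9.416408; window check -1.3 ≤ -9.416408 < 0.1 is false → out
[8] lift (-2,-1): star map gives -1.763932; window check -1.3 ≤ -1.763932 < 0.1 is false → out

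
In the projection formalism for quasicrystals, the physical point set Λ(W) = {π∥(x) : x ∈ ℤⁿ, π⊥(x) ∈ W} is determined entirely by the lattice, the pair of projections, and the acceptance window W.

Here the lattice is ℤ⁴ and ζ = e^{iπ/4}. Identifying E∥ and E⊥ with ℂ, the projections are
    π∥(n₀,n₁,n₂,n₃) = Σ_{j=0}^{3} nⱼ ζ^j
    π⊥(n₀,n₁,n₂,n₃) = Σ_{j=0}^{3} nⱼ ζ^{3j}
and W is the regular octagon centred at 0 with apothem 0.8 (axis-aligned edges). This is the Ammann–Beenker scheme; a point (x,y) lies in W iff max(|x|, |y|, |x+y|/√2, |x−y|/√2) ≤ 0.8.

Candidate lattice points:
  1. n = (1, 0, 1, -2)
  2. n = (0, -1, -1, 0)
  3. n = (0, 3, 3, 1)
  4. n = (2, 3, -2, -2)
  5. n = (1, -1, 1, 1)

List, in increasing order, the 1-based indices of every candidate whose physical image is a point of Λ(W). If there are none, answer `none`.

2

Internal map: ζ^{3j} for j=0..3 gives (1,0), (−√2/2,√2/2), (0,−1), (√2/2,√2/2).
#1 (1, 0, 1, -2): internal (-0.41421, -2.41421); octagon support 2.41421 vs apothem 0.8 → ∉ W
#2 (0, -1, -1, 0): internal (0.70711, 0.29289); octagon support 0.70711 vs apothem 0.8 → ∈ W
#3 (0, 3, 3, 1): internal (-1.41421, -0.17157); octagon support 1.41421 vs apothem 0.8 → ∉ W
#4 (2, 3, -2, -2): internal (-1.53553, 2.70711); octagon support 3.00000 vs apothem 0.8 → ∉ W
#5 (1, -1, 1, 1): internal (2.41421, -1.00000); octagon support 2.41421 vs apothem 0.8 → ∉ W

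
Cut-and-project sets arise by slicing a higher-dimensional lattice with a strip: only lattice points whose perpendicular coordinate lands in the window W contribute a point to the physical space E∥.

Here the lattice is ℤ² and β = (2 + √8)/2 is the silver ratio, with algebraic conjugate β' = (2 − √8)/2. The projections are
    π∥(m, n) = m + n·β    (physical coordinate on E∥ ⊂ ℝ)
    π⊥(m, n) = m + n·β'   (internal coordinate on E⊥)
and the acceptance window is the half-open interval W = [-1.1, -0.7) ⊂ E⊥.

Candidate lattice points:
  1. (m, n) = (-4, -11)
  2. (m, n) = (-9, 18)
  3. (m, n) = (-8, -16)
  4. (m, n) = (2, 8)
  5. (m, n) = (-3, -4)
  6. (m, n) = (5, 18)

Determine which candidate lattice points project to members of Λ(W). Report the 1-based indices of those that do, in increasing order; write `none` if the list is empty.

none

Compute β' = (2−√8)/2 = -0.4142, so π⊥(m,n) = m -0.4142·n.
[1] lift (-4,-11): star map gives 0.5563; window check -1.1 ≤ 0.5563 < -0.7 is false → out
[2] lift (-9,18): star map gives -16.4558; window check -1.1 ≤ -16.4558 < -0.7 is false → out
[3] lift (-8,-16): star map gives -1.3726; window check -1.1 ≤ -1.3726 < -0.7 is false → out
[4] lift (2,8): star map gives -1.3137; window check -1.1 ≤ -1.3137 < -0.7 is false → out
[5] lift (-3,-4): star map gives -1.3431; window check -1.1 ≤ -1.3431 < -0.7 is false → out
[6] lift (5,18): star map gives -2.4558; window check -1.1 ≤ -2.4558 < -0.7 is false → out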